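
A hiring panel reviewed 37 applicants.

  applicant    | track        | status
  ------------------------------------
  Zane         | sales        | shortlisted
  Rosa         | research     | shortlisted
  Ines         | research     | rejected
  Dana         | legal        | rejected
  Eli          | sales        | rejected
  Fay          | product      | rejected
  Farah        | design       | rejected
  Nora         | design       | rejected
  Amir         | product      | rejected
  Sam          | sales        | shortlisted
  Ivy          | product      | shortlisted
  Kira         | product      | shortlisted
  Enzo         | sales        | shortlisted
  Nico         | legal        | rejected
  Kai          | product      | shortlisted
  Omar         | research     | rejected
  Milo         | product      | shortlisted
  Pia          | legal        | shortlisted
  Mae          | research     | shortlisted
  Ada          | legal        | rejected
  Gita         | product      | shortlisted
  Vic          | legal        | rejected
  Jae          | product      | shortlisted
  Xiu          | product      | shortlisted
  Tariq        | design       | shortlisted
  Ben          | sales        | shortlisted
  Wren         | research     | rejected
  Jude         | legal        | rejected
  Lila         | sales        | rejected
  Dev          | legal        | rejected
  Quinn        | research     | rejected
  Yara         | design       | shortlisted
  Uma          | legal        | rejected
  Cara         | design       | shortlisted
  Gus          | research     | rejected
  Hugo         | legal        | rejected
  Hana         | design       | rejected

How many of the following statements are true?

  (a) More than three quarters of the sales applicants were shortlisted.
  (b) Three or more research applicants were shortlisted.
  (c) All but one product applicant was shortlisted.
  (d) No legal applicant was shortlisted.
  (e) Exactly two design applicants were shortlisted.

0

(a) sales: |A| = 6, |A ∩ B| = 4; needs |A ∩ B| / |A| > 3/4 — false.
(b) research: |A| = 7, |A ∩ B| = 2; needs |A ∩ B| ≥ 3 — false.
(c) product: |A| = 9, |A ∩ B| = 7; needs |A ∖ B| = 1 — false.
(d) legal: |A| = 9, |A ∩ B| = 1; needs A ∩ B = ∅ (|A ∩ B| = 0) — false.
(e) design: |A| = 6, |A ∩ B| = 3; needs |A ∩ B| = 2 — false.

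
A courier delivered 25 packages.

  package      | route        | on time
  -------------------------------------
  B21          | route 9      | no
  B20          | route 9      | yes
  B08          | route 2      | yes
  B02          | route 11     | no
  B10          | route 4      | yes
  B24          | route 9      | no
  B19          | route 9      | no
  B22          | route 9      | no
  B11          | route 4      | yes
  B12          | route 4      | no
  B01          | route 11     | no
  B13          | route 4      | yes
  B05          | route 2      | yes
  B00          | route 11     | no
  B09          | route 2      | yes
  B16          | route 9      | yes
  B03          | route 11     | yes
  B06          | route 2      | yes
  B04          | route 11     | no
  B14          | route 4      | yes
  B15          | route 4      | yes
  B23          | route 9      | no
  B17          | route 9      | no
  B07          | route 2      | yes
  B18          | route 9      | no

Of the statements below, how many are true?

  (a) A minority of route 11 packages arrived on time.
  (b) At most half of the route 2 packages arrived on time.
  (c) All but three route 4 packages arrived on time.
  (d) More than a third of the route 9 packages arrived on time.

1

(a) route 11: |A| = 5, |A ∩ B| = 1; needs |A ∩ B| < |A ∖ B| — true.
(b) route 2: |A| = 5, |A ∩ B| = 5; needs |A ∩ B| ≤ |A ∖ B| — false.
(c) route 4: |A| = 6, |A ∩ B| = 5; needs |A ∖ B| = 3 — false.
(d) route 9: |A| = 9, |A ∩ B| = 2; needs |A ∩ B| / |A| > 1/3 — false.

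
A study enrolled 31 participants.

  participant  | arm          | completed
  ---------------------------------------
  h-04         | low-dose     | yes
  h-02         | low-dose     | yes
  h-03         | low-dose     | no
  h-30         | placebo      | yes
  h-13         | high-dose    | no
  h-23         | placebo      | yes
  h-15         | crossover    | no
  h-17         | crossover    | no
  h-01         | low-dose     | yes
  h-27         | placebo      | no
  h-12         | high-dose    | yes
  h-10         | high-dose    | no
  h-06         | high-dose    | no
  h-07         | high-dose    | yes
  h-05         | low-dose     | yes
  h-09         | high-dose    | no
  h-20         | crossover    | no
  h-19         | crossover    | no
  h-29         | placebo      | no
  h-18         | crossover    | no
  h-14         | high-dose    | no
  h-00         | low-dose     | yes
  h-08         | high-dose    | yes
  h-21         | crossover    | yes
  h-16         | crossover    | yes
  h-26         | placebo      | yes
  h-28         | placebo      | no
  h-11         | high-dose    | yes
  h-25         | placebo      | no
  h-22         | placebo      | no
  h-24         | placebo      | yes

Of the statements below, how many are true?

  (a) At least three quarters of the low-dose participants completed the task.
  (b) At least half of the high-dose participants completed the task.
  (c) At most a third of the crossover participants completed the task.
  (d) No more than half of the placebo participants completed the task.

(a) low-dose: |A| = 6, |A ∩ B| = 5; needs |A ∩ B| / |A| ≥ 3/4 — true.
(b) high-dose: |A| = 9, |A ∩ B| = 4; needs |A ∩ B| ≥ |A ∖ B| — false.
(c) crossover: |A| = 7, |A ∩ B| = 2; needs |A ∩ B| / |A| ≤ 1/3 — true.
(d) placebo: |A| = 9, |A ∩ B| = 4; needs |A ∩ B| ≤ |A ∖ B| — true.

3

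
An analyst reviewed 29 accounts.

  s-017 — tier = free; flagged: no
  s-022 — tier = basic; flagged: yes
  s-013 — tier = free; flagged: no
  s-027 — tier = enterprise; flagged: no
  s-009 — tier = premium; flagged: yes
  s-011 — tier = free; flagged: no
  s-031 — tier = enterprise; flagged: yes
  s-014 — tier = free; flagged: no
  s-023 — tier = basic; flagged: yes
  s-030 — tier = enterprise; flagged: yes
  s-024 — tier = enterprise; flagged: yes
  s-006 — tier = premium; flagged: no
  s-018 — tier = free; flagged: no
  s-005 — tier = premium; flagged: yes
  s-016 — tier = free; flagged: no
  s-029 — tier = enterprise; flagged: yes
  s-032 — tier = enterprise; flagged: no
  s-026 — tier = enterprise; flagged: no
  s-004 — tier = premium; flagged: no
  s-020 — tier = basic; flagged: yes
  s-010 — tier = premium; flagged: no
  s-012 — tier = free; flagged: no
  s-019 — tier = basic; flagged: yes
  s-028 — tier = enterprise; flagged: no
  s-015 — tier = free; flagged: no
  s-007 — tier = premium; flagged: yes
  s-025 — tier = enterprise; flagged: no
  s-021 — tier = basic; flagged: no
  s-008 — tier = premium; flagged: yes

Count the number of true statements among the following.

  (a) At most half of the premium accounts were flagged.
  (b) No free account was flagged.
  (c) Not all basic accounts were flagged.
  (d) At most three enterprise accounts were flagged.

(a) premium: |A| = 7, |A ∩ B| = 4; needs |A ∩ B| ≤ |A ∖ B| — false.
(b) free: |A| = 8, |A ∩ B| = 0; needs A ∩ B = ∅ (|A ∩ B| = 0) — true.
(c) basic: |A| = 5, |A ∩ B| = 4; needs A ⊄ B (|A ∖ B| ≥ 1) — true.
(d) enterprise: |A| = 9, |A ∩ B| = 4; needs |A ∩ B| ≤ 3 — false.

2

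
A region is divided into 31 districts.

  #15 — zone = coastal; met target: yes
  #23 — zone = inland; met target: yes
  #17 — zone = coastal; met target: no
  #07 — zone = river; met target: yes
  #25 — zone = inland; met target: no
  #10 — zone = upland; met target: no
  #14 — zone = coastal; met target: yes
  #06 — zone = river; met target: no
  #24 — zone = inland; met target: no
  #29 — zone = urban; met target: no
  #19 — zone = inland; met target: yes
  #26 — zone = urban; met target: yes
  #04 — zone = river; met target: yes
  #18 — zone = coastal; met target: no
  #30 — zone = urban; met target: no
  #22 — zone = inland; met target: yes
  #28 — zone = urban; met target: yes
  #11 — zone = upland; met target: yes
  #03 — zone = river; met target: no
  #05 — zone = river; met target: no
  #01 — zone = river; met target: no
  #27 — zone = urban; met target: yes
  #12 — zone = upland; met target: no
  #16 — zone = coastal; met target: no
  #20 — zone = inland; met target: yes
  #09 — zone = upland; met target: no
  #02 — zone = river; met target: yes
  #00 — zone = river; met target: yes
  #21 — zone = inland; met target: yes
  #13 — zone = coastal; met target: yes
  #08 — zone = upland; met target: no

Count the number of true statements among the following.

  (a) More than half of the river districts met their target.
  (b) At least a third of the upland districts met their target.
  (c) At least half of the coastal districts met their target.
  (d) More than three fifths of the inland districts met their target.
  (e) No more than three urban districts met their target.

(a) river: |A| = 8, |A ∩ B| = 4; needs |A ∩ B| > |A ∖ B| — false.
(b) upland: |A| = 5, |A ∩ B| = 1; needs |A ∩ B| / |A| ≥ 1/3 — false.
(c) coastal: |A| = 6, |A ∩ B| = 3; needs |A ∩ B| ≥ |A ∖ B| — true.
(d) inland: |A| = 7, |A ∩ B| = 5; needs |A ∩ B| / |A| > 3/5 — true.
(e) urban: |A| = 5, |A ∩ B| = 3; needs |A ∩ B| ≤ 3 — true.

3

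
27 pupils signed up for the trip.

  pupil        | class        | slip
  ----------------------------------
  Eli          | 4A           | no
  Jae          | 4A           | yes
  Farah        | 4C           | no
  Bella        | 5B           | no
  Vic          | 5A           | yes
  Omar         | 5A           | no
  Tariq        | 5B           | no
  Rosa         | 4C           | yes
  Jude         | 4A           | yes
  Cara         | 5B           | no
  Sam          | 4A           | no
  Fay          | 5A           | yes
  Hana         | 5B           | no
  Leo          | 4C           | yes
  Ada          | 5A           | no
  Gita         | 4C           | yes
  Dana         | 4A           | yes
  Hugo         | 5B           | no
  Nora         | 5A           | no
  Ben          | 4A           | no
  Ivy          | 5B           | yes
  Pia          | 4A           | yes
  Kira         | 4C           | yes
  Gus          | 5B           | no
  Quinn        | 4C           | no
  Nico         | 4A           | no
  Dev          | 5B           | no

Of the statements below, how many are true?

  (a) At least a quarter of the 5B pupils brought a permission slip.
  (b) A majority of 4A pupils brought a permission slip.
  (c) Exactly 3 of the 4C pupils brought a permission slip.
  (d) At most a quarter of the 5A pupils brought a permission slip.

(a) 5B: |A| = 8, |A ∩ B| = 1; needs |A ∩ B| / |A| ≥ 1/4 — false.
(b) 4A: |A| = 8, |A ∩ B| = 4; needs |A ∩ B| > |A ∖ B| — false.
(c) 4C: |A| = 6, |A ∩ B| = 4; needs |A ∩ B| = 3 — false.
(d) 5A: |A| = 5, |A ∩ B| = 2; needs |A ∩ B| / |A| ≤ 1/4 — false.

0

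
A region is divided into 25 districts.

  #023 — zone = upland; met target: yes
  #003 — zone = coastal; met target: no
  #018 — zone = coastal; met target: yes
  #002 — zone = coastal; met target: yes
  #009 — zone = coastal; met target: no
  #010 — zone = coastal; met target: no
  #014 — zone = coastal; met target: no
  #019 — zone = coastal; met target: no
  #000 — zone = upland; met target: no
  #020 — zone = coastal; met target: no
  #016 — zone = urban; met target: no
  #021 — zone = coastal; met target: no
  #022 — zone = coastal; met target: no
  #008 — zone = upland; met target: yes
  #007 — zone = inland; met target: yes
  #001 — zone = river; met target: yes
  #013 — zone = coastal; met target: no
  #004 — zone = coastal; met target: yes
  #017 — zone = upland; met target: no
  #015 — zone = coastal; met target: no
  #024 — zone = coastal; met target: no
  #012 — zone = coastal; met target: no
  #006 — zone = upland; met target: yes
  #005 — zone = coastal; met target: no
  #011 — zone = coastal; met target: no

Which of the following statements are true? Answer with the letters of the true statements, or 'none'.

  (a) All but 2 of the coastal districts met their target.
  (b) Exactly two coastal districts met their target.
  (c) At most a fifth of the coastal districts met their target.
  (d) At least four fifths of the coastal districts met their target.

(c)

|A| = 17, |A ∩ B| = 3, |A ∖ B| = 14.
(a) |A ∖ B| = 2: fails.
(b) |A ∩ B| = 2: fails.
(c) |A ∩ B| / |A| ≤ 1/5: holds.
(d) |A ∩ B| / |A| ≥ 4/5: fails.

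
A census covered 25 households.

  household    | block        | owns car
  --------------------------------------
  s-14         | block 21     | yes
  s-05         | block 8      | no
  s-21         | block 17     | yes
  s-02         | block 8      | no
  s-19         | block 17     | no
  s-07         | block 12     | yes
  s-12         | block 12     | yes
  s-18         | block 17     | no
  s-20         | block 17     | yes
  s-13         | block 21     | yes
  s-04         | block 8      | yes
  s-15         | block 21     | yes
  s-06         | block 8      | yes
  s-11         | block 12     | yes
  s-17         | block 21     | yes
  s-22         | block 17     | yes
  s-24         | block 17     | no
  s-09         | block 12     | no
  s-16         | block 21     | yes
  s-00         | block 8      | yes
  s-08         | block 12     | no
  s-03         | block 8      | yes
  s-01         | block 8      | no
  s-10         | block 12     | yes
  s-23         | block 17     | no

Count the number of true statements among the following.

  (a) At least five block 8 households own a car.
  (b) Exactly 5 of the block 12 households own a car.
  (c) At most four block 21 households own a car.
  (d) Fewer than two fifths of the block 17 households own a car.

(a) block 8: |A| = 7, |A ∩ B| = 4; needs |A ∩ B| ≥ 5 — false.
(b) block 12: |A| = 6, |A ∩ B| = 4; needs |A ∩ B| = 5 — false.
(c) block 21: |A| = 5, |A ∩ B| = 5; needs |A ∩ B| ≤ 4 — false.
(d) block 17: |A| = 7, |A ∩ B| = 3; needs |A ∩ B| / |A| < 2/5 — false.

0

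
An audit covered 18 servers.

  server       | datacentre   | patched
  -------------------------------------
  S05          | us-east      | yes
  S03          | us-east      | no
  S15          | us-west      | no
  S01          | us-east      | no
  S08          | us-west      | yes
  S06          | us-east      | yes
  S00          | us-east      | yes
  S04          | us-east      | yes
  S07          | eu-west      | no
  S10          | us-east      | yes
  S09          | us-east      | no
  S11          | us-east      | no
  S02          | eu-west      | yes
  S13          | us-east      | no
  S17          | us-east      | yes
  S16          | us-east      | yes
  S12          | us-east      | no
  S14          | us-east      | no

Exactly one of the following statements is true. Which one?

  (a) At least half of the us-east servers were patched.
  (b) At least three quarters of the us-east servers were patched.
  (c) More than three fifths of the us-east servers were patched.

(a)

|A| = 14, |A ∩ B| = 7, |A ∖ B| = 7.
(a) requires |A ∩ B| ≥ |A ∖ B|: true.
(b) requires |A ∩ B| / |A| ≥ 3/4: false.
(c) requires |A ∩ B| / |A| > 3/5: false.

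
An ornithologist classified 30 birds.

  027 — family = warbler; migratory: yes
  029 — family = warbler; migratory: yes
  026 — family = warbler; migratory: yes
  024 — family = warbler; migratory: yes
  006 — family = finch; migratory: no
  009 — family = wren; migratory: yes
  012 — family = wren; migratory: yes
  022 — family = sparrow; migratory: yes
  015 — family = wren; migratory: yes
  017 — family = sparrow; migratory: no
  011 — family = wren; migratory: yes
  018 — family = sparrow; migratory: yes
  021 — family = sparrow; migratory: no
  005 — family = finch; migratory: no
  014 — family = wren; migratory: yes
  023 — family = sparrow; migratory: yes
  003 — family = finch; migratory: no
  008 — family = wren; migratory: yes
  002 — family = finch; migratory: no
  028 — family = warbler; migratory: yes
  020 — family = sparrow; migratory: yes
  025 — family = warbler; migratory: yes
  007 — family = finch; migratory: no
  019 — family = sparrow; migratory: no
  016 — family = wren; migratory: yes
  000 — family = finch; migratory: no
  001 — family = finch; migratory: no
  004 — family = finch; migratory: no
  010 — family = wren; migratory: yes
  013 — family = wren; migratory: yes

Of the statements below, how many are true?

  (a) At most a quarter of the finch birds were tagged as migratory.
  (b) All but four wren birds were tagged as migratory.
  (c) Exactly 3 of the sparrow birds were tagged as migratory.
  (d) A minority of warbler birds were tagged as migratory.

1

(a) finch: |A| = 8, |A ∩ B| = 0; needs |A ∩ B| / |A| ≤ 1/4 — true.
(b) wren: |A| = 9, |A ∩ B| = 9; needs |A ∖ B| = 4 — false.
(c) sparrow: |A| = 7, |A ∩ B| = 4; needs |A ∩ B| = 3 — false.
(d) warbler: |A| = 6, |A ∩ B| = 6; needs |A ∩ B| < |A ∖ B| — false.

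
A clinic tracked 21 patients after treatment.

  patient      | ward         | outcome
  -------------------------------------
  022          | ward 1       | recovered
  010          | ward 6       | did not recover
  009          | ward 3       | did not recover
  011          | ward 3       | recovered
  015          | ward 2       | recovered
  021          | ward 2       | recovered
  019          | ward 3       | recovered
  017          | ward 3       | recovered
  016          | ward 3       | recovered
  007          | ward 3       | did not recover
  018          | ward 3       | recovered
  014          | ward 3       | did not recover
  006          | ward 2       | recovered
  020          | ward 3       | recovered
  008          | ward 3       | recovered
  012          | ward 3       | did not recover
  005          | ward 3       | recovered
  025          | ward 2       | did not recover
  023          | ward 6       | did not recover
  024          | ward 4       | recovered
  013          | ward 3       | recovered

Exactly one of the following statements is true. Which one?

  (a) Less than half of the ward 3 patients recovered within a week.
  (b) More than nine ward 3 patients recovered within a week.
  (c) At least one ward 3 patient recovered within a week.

(c)

|A| = 13, |A ∩ B| = 9, |A ∖ B| = 4.
(a) requires |A ∩ B| < |A ∖ B|: false.
(b) requires |A ∩ B| > 9: false.
(c) requires A ∩ B ≠ ∅ (|A ∩ B| ≥ 1): true.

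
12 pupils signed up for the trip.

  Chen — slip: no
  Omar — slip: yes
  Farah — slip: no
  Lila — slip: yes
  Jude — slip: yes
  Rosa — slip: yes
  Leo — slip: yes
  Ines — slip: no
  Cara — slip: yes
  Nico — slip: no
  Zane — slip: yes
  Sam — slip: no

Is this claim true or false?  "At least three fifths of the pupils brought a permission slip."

False

'At least three fifths of the pupils brought a permission slip' holds iff |A ∩ B| / |A| ≥ 3/5.
A (the restrictor) = {Chen, Omar, Farah, Lila, Jude, Rosa, Leo, Ines, Cara, Nico, Zane, Sam}, |A| = 12.
A ∩ B = {Omar, Lila, Jude, Rosa, Leo, Cara, Zane}, so |A ∩ B| = 7.
A ∖ B = {Chen, Farah, Ines, Nico, Sam}, so |A ∖ B| = 5.
|A ∩ B|/|A| = 7/12, so the statement is false.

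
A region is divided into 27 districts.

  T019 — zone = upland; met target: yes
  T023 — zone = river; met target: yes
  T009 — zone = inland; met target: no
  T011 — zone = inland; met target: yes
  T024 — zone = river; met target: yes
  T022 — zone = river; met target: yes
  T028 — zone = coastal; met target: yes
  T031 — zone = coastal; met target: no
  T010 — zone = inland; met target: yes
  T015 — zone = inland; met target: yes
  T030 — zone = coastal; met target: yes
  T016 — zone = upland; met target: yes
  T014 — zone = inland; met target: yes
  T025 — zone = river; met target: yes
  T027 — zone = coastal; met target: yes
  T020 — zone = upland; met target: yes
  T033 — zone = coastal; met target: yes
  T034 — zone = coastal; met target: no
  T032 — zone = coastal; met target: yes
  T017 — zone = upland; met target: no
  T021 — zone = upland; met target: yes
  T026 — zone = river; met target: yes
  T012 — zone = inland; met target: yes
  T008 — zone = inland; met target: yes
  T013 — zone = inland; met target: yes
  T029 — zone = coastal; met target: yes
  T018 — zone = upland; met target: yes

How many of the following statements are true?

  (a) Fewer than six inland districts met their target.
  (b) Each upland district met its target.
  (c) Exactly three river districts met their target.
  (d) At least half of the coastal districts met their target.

(a) inland: |A| = 8, |A ∩ B| = 7; needs |A ∩ B| < 6 — false.
(b) upland: |A| = 6, |A ∩ B| = 5; needs A ⊆ B, i.e. every element of A is in B (|A ∖ B| = 0) — false.
(c) river: |A| = 5, |A ∩ B| = 5; needs |A ∩ B| = 3 — false.
(d) coastal: |A| = 8, |A ∩ B| = 6; needs |A ∩ B| ≥ |A ∖ B| — true.

1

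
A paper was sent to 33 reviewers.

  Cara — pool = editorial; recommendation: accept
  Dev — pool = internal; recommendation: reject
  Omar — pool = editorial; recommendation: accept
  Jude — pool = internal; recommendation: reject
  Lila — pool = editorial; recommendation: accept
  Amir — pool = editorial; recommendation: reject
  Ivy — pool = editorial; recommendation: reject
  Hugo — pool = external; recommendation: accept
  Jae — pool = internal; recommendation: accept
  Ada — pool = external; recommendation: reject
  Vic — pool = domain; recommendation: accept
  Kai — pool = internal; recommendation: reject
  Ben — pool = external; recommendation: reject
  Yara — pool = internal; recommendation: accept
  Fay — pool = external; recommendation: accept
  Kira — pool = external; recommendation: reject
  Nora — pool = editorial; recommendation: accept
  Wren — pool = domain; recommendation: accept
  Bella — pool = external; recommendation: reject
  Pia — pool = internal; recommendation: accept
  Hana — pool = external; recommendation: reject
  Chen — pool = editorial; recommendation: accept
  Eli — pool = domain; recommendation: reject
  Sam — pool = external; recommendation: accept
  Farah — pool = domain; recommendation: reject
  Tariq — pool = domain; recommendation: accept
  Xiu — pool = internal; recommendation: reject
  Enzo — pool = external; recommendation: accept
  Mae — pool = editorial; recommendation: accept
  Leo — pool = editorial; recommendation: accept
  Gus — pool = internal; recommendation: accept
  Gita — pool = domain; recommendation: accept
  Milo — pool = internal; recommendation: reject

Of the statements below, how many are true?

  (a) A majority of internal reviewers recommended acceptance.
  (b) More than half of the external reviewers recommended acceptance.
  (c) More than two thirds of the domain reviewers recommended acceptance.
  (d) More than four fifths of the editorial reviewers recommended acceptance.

0

(a) internal: |A| = 9, |A ∩ B| = 4; needs |A ∩ B| > |A ∖ B| — false.
(b) external: |A| = 9, |A ∩ B| = 4; needs |A ∩ B| > |A ∖ B| — false.
(c) domain: |A| = 6, |A ∩ B| = 4; needs |A ∩ B| / |A| > 2/3 — false.
(d) editorial: |A| = 9, |A ∩ B| = 7; needs |A ∩ B| / |A| > 4/5 — false.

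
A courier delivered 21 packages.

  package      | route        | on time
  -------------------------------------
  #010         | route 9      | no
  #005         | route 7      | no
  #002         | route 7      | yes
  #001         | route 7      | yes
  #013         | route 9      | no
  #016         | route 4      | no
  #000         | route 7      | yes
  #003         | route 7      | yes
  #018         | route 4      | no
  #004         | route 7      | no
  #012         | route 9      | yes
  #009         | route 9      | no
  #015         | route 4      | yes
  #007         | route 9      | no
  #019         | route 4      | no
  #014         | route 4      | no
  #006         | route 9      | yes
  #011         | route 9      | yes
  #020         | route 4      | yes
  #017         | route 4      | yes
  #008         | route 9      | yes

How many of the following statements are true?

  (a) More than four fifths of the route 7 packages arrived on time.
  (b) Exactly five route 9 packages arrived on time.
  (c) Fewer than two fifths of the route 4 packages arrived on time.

0

(a) route 7: |A| = 6, |A ∩ B| = 4; needs |A ∩ B| / |A| > 4/5 — false.
(b) route 9: |A| = 8, |A ∩ B| = 4; needs |A ∩ B| = 5 — false.
(c) route 4: |A| = 7, |A ∩ B| = 3; needs |A ∩ B| / |A| < 2/5 — false.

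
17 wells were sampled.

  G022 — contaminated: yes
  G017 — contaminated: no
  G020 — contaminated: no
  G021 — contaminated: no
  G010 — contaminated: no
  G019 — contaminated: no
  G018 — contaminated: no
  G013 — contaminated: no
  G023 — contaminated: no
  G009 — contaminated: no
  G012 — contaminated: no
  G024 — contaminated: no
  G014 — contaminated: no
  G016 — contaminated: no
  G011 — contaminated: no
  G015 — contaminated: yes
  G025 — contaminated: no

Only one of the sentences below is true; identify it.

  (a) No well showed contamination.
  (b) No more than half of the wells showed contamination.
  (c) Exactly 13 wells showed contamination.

(b)

|A| = 17, |A ∩ B| = 2, |A ∖ B| = 15.
(a) requires A ∩ B = ∅ (|A ∩ B| = 0): false.
(b) requires |A ∩ B| ≤ |A ∖ B|: true.
(c) requires |A ∩ B| = 13: false.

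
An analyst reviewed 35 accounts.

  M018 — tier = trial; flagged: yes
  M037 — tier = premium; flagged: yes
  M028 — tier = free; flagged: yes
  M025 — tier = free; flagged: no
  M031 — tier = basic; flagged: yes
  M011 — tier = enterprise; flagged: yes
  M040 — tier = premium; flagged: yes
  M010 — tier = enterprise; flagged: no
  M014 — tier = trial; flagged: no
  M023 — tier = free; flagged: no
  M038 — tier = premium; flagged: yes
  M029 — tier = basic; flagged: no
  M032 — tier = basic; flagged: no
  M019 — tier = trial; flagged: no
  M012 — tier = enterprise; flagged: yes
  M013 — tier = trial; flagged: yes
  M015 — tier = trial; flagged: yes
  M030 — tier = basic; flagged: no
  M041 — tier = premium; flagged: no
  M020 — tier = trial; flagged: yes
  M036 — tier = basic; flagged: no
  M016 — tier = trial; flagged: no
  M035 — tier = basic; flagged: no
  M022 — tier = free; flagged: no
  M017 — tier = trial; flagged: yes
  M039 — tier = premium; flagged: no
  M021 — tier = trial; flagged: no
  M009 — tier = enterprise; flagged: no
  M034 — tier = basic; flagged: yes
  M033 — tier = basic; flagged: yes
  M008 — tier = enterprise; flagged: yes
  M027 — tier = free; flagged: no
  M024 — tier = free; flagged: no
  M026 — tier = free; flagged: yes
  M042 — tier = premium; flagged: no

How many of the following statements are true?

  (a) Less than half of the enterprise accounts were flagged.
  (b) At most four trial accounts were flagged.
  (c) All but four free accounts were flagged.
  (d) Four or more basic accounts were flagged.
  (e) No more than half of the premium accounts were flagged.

(a) enterprise: |A| = 5, |A ∩ B| = 3; needs |A ∩ B| < |A ∖ B| — false.
(b) trial: |A| = 9, |A ∩ B| = 5; needs |A ∩ B| ≤ 4 — false.
(c) free: |A| = 7, |A ∩ B| = 2; needs |A ∖ B| = 4 — false.
(d) basic: |A| = 8, |A ∩ B| = 3; needs |A ∩ B| ≥ 4 — false.
(e) premium: |A| = 6, |A ∩ B| = 3; needs |A ∩ B| ≤ |A ∖ B| — true.

1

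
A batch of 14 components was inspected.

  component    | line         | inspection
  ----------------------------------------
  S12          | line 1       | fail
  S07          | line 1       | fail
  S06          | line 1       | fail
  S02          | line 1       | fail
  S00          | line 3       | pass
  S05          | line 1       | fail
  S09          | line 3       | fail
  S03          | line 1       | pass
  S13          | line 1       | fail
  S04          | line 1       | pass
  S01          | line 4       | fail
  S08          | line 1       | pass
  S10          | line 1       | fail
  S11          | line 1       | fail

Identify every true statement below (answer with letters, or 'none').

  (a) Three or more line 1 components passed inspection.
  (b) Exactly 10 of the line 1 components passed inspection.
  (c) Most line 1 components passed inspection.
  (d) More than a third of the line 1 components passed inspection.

(a)

|A| = 11, |A ∩ B| = 3, |A ∖ B| = 8.
(a) |A ∩ B| ≥ 3: holds.
(b) |A ∩ B| = 10: fails.
(c) |A ∩ B| > |A ∖ B|: fails.
(d) |A ∩ B| / |A| > 1/3: fails.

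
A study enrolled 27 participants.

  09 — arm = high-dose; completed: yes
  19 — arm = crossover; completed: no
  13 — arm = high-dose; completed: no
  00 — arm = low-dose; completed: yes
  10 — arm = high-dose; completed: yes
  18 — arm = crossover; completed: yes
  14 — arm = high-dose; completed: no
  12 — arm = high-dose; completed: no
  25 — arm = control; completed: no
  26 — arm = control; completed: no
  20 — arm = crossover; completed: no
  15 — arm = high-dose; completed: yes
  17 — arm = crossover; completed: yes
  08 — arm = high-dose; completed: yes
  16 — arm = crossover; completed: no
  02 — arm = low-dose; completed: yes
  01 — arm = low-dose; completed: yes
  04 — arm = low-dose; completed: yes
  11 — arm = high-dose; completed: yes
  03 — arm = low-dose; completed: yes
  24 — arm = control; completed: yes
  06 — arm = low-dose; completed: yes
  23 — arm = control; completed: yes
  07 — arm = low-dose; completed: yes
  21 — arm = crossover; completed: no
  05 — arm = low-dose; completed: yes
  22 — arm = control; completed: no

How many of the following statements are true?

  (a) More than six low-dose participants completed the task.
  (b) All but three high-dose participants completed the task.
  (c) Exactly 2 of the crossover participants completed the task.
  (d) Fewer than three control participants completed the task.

4

(a) low-dose: |A| = 8, |A ∩ B| = 8; needs |A ∩ B| > 6 — true.
(b) high-dose: |A| = 8, |A ∩ B| = 5; needs |A ∖ B| = 3 — true.
(c) crossover: |A| = 6, |A ∩ B| = 2; needs |A ∩ B| = 2 — true.
(d) control: |A| = 5, |A ∩ B| = 2; needs |A ∩ B| < 3 — true.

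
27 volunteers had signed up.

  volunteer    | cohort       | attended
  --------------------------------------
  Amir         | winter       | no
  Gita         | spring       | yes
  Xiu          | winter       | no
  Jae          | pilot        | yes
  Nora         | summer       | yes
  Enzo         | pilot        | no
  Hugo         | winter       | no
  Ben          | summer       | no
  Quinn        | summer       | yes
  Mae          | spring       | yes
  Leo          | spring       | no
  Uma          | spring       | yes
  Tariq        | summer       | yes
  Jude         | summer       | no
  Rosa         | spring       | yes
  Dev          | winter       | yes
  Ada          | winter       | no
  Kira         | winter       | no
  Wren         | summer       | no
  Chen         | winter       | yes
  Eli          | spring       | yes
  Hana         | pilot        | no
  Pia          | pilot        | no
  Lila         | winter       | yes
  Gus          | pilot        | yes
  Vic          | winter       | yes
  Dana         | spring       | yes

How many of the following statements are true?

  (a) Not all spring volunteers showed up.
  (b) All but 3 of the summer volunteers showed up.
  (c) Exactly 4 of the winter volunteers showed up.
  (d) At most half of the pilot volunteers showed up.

(a) spring: |A| = 7, |A ∩ B| = 6; needs A ⊄ B (|A ∖ B| ≥ 1) — true.
(b) summer: |A| = 6, |A ∩ B| = 3; needs |A ∖ B| = 3 — true.
(c) winter: |A| = 9, |A ∩ B| = 4; needs |A ∩ B| = 4 — true.
(d) pilot: |A| = 5, |A ∩ B| = 2; needs |A ∩ B| ≤ |A ∖ B| — true.

4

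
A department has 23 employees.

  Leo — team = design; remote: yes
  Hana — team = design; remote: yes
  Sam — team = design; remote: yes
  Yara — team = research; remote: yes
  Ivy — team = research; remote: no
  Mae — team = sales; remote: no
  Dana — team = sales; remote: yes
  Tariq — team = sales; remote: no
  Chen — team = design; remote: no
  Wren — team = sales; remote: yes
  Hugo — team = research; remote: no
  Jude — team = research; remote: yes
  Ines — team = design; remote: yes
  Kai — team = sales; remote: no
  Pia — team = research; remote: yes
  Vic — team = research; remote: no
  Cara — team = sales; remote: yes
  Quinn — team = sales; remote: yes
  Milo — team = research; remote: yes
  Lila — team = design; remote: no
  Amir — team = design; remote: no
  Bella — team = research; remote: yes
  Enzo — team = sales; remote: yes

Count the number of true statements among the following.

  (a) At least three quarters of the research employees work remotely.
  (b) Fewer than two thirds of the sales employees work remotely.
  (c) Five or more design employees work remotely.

(a) research: |A| = 8, |A ∩ B| = 5; needs |A ∩ B| / |A| ≥ 3/4 — false.
(b) sales: |A| = 8, |A ∩ B| = 5; needs |A ∩ B| / |A| < 2/3 — true.
(c) design: |A| = 7, |A ∩ B| = 4; needs |A ∩ B| ≥ 5 — false.

1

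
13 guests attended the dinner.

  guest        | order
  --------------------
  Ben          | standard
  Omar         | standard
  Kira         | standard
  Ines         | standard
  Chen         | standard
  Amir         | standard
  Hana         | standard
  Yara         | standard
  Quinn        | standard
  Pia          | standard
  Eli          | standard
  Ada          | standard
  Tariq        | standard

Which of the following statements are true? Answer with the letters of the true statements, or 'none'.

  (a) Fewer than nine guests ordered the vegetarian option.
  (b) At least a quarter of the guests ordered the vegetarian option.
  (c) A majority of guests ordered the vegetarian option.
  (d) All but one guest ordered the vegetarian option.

(a)

|A| = 13, |A ∩ B| = 0, |A ∖ B| = 13.
(a) |A ∩ B| < 9: holds.
(b) |A ∩ B| / |A| ≥ 1/4: fails.
(c) |A ∩ B| > |A ∖ B|: fails.
(d) |A ∖ B| = 1: fails.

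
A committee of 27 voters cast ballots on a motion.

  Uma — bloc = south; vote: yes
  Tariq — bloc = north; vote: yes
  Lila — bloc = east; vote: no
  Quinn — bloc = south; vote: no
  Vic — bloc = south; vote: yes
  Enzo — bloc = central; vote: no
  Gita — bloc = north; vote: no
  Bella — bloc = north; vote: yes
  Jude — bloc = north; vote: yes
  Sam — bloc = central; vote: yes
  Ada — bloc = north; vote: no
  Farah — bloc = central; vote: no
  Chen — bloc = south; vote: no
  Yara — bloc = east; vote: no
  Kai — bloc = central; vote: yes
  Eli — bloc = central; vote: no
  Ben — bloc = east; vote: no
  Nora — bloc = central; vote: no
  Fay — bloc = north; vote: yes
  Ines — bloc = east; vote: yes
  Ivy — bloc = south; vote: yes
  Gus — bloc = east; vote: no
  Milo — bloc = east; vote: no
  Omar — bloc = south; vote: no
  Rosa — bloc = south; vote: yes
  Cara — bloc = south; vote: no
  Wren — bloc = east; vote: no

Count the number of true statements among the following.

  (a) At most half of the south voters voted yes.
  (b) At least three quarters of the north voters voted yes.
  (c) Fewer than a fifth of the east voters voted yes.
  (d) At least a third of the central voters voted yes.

3

(a) south: |A| = 8, |A ∩ B| = 4; needs |A ∩ B| ≤ |A ∖ B| — true.
(b) north: |A| = 6, |A ∩ B| = 4; needs |A ∩ B| / |A| ≥ 3/4 — false.
(c) east: |A| = 7, |A ∩ B| = 1; needs |A ∩ B| / |A| < 1/5 — true.
(d) central: |A| = 6, |A ∩ B| = 2; needs |A ∩ B| / |A| ≥ 1/3 — true.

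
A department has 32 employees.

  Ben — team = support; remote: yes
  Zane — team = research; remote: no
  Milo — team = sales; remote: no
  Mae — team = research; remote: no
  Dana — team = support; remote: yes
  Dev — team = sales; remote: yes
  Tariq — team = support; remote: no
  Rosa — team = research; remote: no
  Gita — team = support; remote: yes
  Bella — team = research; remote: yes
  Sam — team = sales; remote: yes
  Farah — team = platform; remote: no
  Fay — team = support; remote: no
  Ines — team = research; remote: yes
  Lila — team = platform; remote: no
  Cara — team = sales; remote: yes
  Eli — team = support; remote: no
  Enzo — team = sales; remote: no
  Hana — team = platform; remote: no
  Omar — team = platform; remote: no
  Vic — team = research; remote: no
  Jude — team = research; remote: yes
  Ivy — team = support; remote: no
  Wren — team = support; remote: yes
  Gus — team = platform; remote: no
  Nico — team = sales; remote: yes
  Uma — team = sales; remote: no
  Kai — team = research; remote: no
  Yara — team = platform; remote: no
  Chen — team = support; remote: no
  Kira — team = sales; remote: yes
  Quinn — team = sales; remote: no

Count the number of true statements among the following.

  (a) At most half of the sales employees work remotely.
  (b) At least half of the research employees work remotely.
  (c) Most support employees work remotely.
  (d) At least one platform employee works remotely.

0

(a) sales: |A| = 9, |A ∩ B| = 5; needs |A ∩ B| ≤ |A ∖ B| — false.
(b) research: |A| = 8, |A ∩ B| = 3; needs |A ∩ B| ≥ |A ∖ B| — false.
(c) support: |A| = 9, |A ∩ B| = 4; needs |A ∩ B| > |A ∖ B| — false.
(d) platform: |A| = 6, |A ∩ B| = 0; needs A ∩ B ≠ ∅ (|A ∩ B| ≥ 1) — false.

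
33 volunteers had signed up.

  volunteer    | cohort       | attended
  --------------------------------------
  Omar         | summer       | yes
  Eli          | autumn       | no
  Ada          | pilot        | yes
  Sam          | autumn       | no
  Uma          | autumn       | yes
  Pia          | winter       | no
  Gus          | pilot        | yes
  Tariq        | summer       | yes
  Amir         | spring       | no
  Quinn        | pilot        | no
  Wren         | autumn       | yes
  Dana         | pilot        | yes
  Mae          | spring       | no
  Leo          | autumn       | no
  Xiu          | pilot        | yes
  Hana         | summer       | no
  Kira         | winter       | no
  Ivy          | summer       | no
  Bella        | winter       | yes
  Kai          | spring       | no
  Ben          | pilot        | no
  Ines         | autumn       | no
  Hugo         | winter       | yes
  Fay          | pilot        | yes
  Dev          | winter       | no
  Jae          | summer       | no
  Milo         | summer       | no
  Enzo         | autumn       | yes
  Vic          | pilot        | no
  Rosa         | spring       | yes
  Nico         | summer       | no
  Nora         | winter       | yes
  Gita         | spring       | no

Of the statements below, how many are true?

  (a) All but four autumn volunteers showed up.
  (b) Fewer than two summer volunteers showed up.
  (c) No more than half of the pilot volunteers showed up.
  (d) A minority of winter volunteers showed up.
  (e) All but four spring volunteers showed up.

2

(a) autumn: |A| = 7, |A ∩ B| = 3; needs |A ∖ B| = 4 — true.
(b) summer: |A| = 7, |A ∩ B| = 2; needs |A ∩ B| < 2 — false.
(c) pilot: |A| = 8, |A ∩ B| = 5; needs |A ∩ B| ≤ |A ∖ B| — false.
(d) winter: |A| = 6, |A ∩ B| = 3; needs |A ∩ B| < |A ∖ B| — false.
(e) spring: |A| = 5, |A ∩ B| = 1; needs |A ∖ B| = 4 — true.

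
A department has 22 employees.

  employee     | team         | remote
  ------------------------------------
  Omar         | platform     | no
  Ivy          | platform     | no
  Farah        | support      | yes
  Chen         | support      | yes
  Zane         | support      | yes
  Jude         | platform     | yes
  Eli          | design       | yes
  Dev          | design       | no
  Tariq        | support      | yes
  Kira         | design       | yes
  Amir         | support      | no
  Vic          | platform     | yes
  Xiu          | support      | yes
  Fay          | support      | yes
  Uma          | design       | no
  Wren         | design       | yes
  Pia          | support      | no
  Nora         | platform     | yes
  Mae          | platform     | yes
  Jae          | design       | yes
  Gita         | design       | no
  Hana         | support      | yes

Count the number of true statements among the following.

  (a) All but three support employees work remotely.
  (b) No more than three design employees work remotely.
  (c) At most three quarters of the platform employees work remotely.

(a) support: |A| = 9, |A ∩ B| = 7; needs |A ∖ B| = 3 — false.
(b) design: |A| = 7, |A ∩ B| = 4; needs |A ∩ B| ≤ 3 — false.
(c) platform: |A| = 6, |A ∩ B| = 4; needs |A ∩ B| / |A| ≤ 3/4 — true.

1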